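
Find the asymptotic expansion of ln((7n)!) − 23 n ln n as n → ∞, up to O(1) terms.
ln((7n)!) − 23 n ln n = −16 n ln n + 7(ln 7 − 1) n + (1/2) ln(2π·7n) + O(1/n)

Stirling: ln((7n)!) = 7n ln(7n) − 7n + (1/2) ln(2π·7n) + O(1/n).
Expand 7n ln(7n) = 7n (ln n + ln 7) = 7n ln n + 7n ln 7.
Subtract 23n ln n: leading term is (7 − 23) n ln n = −16 n ln n. The next term is 7n ln 7 − 7n = 7(ln 7 − 1) n. Then the (1/2) ln(2π·7n) correction.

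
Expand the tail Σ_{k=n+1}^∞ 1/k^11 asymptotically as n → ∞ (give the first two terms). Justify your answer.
Σ_{k>n} 1/k^11 = 1/(10 · n^10) − 1/(2 · n^11) + O(1/n^12)

Compare to the integral: ∫_{n}^∞ x^(−11) dx = [−x^(−10)/10]_{n}^∞ = 1/((11−1)·n^10). The Euler-Maclaurin correction adds −f(n)/2 = −1/(2·n^11). Euler-Maclaurin then gives
  Σ_{k>n} 1/k^11 = ∫_{n}^∞ dx/x^11 − 1/(2·n^11) + O(1/n^12).
(Equivalently this is ζ(11) − Σ_{k≤n} 1/k^11.)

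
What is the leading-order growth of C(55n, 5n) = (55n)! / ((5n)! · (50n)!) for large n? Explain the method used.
C(55n, 5n) ~ (285311670611/10000000000)^(5n) · sqrt(11/(20π·5n))

Write N = 5n. Apply Stirling to each factorial:
  (11N)! ~ sqrt(2π·11N) · (11N/e)^(11N),
  N! ~ sqrt(2π N) · (N/e)^N,
  (10N)! ~ sqrt(2π·10N) · (10N/e)^(10N).
The exponential factors combine to (11N)^(11N) / (N^N · (10N)^(10N)) = 11^(11N)/10^(10N) = (11^11/10^10)^N = (285311670611/10000000000)^N.
The square-root prefactors combine to sqrt(2π·11N) / (sqrt(2π N)·sqrt(2π·10N)) = sqrt(11 / (2π·10·N)) = sqrt(11/(20π·5n)).
Substituting N = 5n: C(55n, 5n) ~ (285311670611/10000000000)^(5n) · sqrt(11/(20π·5n)).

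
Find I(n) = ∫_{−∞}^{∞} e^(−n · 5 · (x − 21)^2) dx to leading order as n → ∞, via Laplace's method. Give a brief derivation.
I(n) = sqrt(π/(5n))

Here φ(x) = 5 · (x − 21)^2 has its unique minimum at x* = 21 with φ(x*) = 0 and φ''(x*) = 10. Laplace's method gives
  I(n) ~ e^(−n φ(x*)) · sqrt(2π / (n · φ''(x*))) = sqrt(2π / (10n)) = sqrt(π/(5n)).
This is exact: substituting u = (x − 21)·sqrt(5n) gives I(n) = (1/sqrt(5n)) ∫_{−∞}^{∞} e^(−u^2) du = sqrt(π/(5n)).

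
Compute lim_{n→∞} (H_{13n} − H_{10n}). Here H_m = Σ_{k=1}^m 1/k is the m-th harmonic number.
lim = ln(13/10)

Euler-Maclaurin gives H_m = ln m + γ + 1/(2m) + O(1/m^2). The γ and O(1/m) terms cancel in the difference:
  H_{13n} − H_{10n} = ln(13n) − ln(10n) + O(1/n) = ln(13/10) + O(1/n).
Hence the limit is ln(13/10).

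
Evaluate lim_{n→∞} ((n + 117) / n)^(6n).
lim = e^702

Rewrite as (1 + 117/n)^(6n). By the standard limit (1 + x/n)^n → e^x, we have (1 + 117/n)^n → e^117, and raising to the 6th power gives e^702.
More precisely, ln[(1 + 117/n)^(6n)] = 6n · ln(1 + 117/n) = 6n · (117/n + O(1/n^2)) = 702 + O(1/n) → 702.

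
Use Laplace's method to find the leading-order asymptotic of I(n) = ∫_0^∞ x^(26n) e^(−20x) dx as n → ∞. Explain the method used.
I(n) ~ (sqrt(2π·26n) / 20) · (26n/(20e))^(26n)

Write the integrand as exp(26n ln x − 20x) and set f(x) = 26n ln x − 20x. Then f'(x) = 26n/x − 20 = 0 at x* = 26n/20, and f''(x*) = −26n/x*^2 = −20^2/(26n). Laplace's method (interior maximum) gives
  I(n) ~ e^(f(x*)) · sqrt(2π / |f''(x*)|)
        = exp(26n ln(26n/20) − 26n) · sqrt(2π · 26n / 20^2)
        = (26n/20)^(26n) e^(−26n) · sqrt(2π·26n) / 20
        = (sqrt(2π·26n) / 20) · (26n/(20e))^(26n).
This matches Γ(26n+1)/20^(26n+1) with Stirling applied to Γ.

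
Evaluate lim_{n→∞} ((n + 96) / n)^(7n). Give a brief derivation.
lim = e^672

Rewrite as (1 + 96/n)^(7n). By the standard limit (1 + x/n)^n → e^x, we have (1 + 96/n)^n → e^96, and raising to the 7th power gives e^672.
More precisely, ln[(1 + 96/n)^(7n)] = 7n · ln(1 + 96/n) = 7n · (96/n + O(1/n^2)) = 672 + O(1/n) → 672.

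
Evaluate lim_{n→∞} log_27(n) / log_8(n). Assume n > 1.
lim = ln(8) / ln(27) = log_27(8)

Change of base: log_27(n) = ln n / ln 27 and log_8(n) = ln n / ln 8. The ratio is (ln n / ln 27) · (ln 8 / ln n) = ln 8 / ln 27, a constant independent of n. So the limit is ln 8 / ln 27 = log_27(8).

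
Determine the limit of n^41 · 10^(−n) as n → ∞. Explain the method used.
lim = 0

Exponentials with base > 1 dominate every fixed polynomial: for any fixed c, n^c / 10^n → 0 as n → ∞ (e.g. by the ratio test, or by writing 10^n = e^(n ln 10) and noting e^(n ln 10) / n^c → ∞). Hence n^41 · 10^(−n) = n^41 / 10^n → 0.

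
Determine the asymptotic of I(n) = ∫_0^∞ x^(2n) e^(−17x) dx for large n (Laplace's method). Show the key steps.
I(n) ~ (sqrt(2π·2n) / 17) · (2n/(17e))^(2n)

Write the integrand as exp(2n ln x − 17x) and set f(x) = 2n ln x − 17x. Then f'(x) = 2n/x − 17 = 0 at x* = 2n/17, and f''(x*) = −2n/x*^2 = −17^2/(2n). Laplace's method (interior maximum) gives
  I(n) ~ e^(f(x*)) · sqrt(2π / |f''(x*)|)
        = exp(2n ln(2n/17) − 2n) · sqrt(2π · 2n / 17^2)
        = (2n/17)^(2n) e^(−2n) · sqrt(2π·2n) / 17
        = (sqrt(2π·2n) / 17) · (2n/(17e))^(2n).
This matches Γ(2n+1)/17^(2n+1) with Stirling applied to Γ.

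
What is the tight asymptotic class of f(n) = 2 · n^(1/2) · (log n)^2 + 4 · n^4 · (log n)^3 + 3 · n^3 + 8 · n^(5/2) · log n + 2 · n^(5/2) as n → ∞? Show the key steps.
f(n) ∈ Θ(n^4 · (log n)^3)

Compare the terms by growth order. For large n, n^a · (log n)^b dominates n^a' · (log n)^b' iff a > a', or (a = a' and b > b'). Ranking the 5 terms shows the dominant one is 4 · n^4 · (log n)^3. Hence f(n) ∈ Θ(n^4 · (log n)^3).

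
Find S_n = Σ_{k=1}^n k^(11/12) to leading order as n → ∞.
S_n ~ (12/23) · n^(23/12)

Integral comparison: Σ_{k=1}^n k^(11/12) = ∫_0^n x^(11/12) dx + O(n^(11/12)). The integral is n^(1 + 11/12) / (1 + 11/12) = n^((11+12)/12) / ((11+12)/12) = (12/23) · n^(23/12).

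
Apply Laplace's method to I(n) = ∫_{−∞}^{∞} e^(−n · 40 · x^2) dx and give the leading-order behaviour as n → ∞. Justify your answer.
I(n) = sqrt(π/(40n))

Here φ(x) = 40 · x^2 has its unique minimum at x* = 0 with φ(x*) = 0 and φ''(x*) = 80. Laplace's method gives
  I(n) ~ e^(−n φ(x*)) · sqrt(2π / (n · φ''(x*))) = sqrt(2π / (80n)) = sqrt(π/(40n)).
This is exact: substituting u = (x − 0)·sqrt(40n) gives I(n) = (1/sqrt(40n)) ∫_{−∞}^{∞} e^(−u^2) du = sqrt(π/(40n)).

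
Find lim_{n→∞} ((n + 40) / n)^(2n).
lim = e^80

Rewrite as (1 + 40/n)^(2n). By the standard limit (1 + x/n)^n → e^x, we have (1 + 40/n)^n → e^40, and raising to the 2nd power gives e^80.
More precisely, ln[(1 + 40/n)^(2n)] = 2n · ln(1 + 40/n) = 2n · (40/n + O(1/n^2)) = 80 + O(1/n) → 80.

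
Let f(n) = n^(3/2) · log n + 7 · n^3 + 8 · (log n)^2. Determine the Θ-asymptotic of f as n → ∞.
f(n) ∈ Θ(n^3)

Compare the terms by growth order. For large n, n^a · (log n)^b dominates n^a' · (log n)^b' iff a > a', or (a = a' and b > b'). Ranking the 3 terms shows the dominant one is 7 · n^3. Hence f(n) ∈ Θ(n^3).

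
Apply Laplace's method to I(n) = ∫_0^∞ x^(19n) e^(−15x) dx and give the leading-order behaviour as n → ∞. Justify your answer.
I(n) ~ (sqrt(2π·19n) / 15) · (19n/(15e))^(19n)

Write the integrand as exp(19n ln x − 15x) and set f(x) = 19n ln x − 15x. Then f'(x) = 19n/x − 15 = 0 at x* = 19n/15, and f''(x*) = −19n/x*^2 = −15^2/(19n). Laplace's method (interior maximum) gives
  I(n) ~ e^(f(x*)) · sqrt(2π / |f''(x*)|)
        = exp(19n ln(19n/15) − 19n) · sqrt(2π · 19n / 15^2)
        = (19n/15)^(19n) e^(−19n) · sqrt(2π·19n) / 15
        = (sqrt(2π·19n) / 15) · (19n/(15e))^(19n).
This matches Γ(19n+1)/15^(19n+1) with Stirling applied to Γ.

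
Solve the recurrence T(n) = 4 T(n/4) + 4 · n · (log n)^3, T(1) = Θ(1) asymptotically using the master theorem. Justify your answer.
T(n) = Θ(n · (log n)^4)

Here log_4 4 = 1 and f(n) = 4 · n · (log n)^3 = Θ(n^(log_4 4) · (log n)^3). This is the extended Case 2 of the master theorem (f matches the critical exponent up to log factors), giving T(n) = Θ(n^(log_4 4) · (log n)^(3+1)) = Θ(n · (log n)^4).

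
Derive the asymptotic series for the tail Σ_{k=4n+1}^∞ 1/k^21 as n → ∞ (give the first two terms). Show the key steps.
Σ_{k>4n} 1/k^21 = 1/(20 · (4n)^20) − 1/(2 · (4n)^21) + O(1/(4n)^22)

Compare to the integral: ∫_{4n}^∞ x^(−21) dx = [−x^(−20)/20]_{4n}^∞ = 1/((21−1)·(4n)^20). The Euler-Maclaurin correction adds −f(4n)/2 = −1/(2·(4n)^21). Euler-Maclaurin then gives
  Σ_{k>4n} 1/k^21 = ∫_{4n}^∞ dx/x^21 − 1/(2·(4n)^21) + O(1/(4n)^22).
(Equivalently this is ζ(21) − Σ_{k≤4n} 1/k^21.)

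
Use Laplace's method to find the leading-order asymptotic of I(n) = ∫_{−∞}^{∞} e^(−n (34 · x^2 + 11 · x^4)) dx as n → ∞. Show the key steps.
I(n) ~ sqrt(π/(34n))

φ(x) = 34 · x^2 + 11 · x^4 has its unique global minimum at x* = 0 (since φ'(x) = 68x + 44x^3 = 0 only at x = 0 for real x with both coefficients positive, and φ → ∞ as |x| → ∞). At x* = 0, φ(0) = 0 and φ''(0) = 68. Laplace's method then gives
  I(n) ~ sqrt(2π / (n · φ''(0))) · e^(−n φ(0)) = sqrt(2π / (68n)) = sqrt(π/(34n)).
The 11 · x^4 term contributes only at subleading order (an O(1/n) relative correction).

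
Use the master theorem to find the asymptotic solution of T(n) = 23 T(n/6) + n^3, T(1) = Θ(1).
T(n) = Θ(n^3)

log_6 23 ≈ 1.750. f(n) = n^3 dominates n^(log_6 23) since 3 > 1.750, and the regularity condition a·f(n/b) = 23·(n/6)^3 = (23/216)·n^3 ≤ c·f(n) holds with c = 23/216 ≈ 0.106 < 1. So this is Case 3: T(n) = Θ(f(n)) = Θ(n^3).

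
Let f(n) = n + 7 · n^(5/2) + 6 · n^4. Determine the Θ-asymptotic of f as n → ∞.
f(n) ∈ Θ(n^4)

Compare the terms by growth order. For large n, n^a · (log n)^b dominates n^a' · (log n)^b' iff a > a', or (a = a' and b > b'). Ranking the 3 terms shows the dominant one is 6 · n^4. Hence f(n) ∈ Θ(n^4).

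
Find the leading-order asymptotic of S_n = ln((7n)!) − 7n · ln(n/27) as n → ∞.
S_n ~ 7n · (ln 189 − 1) + O(ln n)

Stirling: ln((7n)!) = 7n ln(7n) − 7n + O(ln n).
  S_n = 7n ln(7n) − 7n − 7n ln(n/27) + O(ln n)
      = 7n ln(7n) − 7n ln n + 7n ln 27 − 7n + O(ln n)
      = 7n ln 7 + 7n ln 27 − 7n + O(ln n)
      = 7n (ln 189 − 1) + O(ln n).
Numerically ln(189) − 1 ≈ 4.2417.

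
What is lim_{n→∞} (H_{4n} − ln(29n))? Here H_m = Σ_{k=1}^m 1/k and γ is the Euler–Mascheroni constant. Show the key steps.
lim = ln(4/29) + γ

By Euler-Maclaurin, H_m = ln m + γ + O(1/m). So
  H_{4n} − ln(29n) = ln(4n) + γ − ln(29n) + O(1/n)
                       = ln(4/29) + γ + O(1/n).
Hence the limit is ln(4/29) + γ.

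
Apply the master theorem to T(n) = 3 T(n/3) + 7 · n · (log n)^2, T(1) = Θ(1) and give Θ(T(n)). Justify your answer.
T(n) = Θ(n · (log n)^3)

Here log_3 3 = 1 and f(n) = 7 · n · (log n)^2 = Θ(n^(log_3 3) · (log n)^2). This is the extended Case 2 of the master theorem (f matches the critical exponent up to log factors), giving T(n) = Θ(n^(log_3 3) · (log n)^(2+1)) = Θ(n · (log n)^3).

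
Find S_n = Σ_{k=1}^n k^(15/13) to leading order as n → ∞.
S_n ~ (13/28) · n^(28/13)

Integral comparison: Σ_{k=1}^n k^(15/13) = ∫_0^n x^(15/13) dx + O(n^(15/13)). The integral is n^(1 + 15/13) / (1 + 15/13) = n^((15+13)/13) / ((15+13)/13) = (13/28) · n^(28/13).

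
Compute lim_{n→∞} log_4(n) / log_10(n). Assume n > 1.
lim = ln(10) / ln(4) = log_4(10)

Change of base: log_4(n) = ln n / ln 4 and log_10(n) = ln n / ln 10. The ratio is (ln n / ln 4) · (ln 10 / ln n) = ln 10 / ln 4, a constant independent of n. So the limit is ln 10 / ln 4 = log_4(10).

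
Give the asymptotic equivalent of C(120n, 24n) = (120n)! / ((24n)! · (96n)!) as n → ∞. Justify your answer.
C(120n, 24n) ~ (3125/256)^(24n) · sqrt(5/(8π·24n))

Write N = 24n. Apply Stirling to each factorial:
  (5N)! ~ sqrt(2π·5N) · (5N/e)^(5N),
  N! ~ sqrt(2π N) · (N/e)^N,
  (4N)! ~ sqrt(2π·4N) · (4N/e)^(4N).
The exponential factors combine to (5N)^(5N) / (N^N · (4N)^(4N)) = 5^(5N)/4^(4N) = (5^5/4^4)^N = (3125/256)^N.
The square-root prefactors combine to sqrt(2π·5N) / (sqrt(2π N)·sqrt(2π·4N)) = sqrt(5 / (2π·4·N)) = sqrt(5/(8π·24n)).
Substituting N = 24n: C(120n, 24n) ~ (3125/256)^(24n) · sqrt(5/(8π·24n)).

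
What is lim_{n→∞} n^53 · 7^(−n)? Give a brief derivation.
lim = 0

Exponentials with base > 1 dominate every fixed polynomial: for any fixed c, n^c / 7^n → 0 as n → ∞ (e.g. by the ratio test, or by writing 7^n = e^(n ln 7) and noting e^(n ln 7) / n^c → ∞). Hence n^53 · 7^(−n) = n^53 / 7^n → 0.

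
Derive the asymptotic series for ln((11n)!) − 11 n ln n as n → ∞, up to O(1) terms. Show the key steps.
ln((11n)!) − 11 n ln n = 11(ln 11 − 1) n + (1/2) ln(2π·11n) + O(1/n)

Stirling: ln((11n)!) = 11n ln(11n) − 11n + (1/2) ln(2π·11n) + O(1/n).
Since 11n ln(11n) = 11n ln n + 11n ln 11, subtracting 11n ln n cancels the n ln n term exactly. What remains is 11(ln 11 − 1) n + (1/2) ln(2π·11n) + O(1/n).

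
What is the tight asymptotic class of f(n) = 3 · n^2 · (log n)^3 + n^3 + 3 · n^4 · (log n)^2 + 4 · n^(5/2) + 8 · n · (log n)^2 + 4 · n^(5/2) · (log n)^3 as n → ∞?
f(n) ∈ Θ(n^4 · (log n)^2)

Compare the terms by growth order. For large n, n^a · (log n)^b dominates n^a' · (log n)^b' iff a > a', or (a = a' and b > b'). Ranking the 6 terms shows the dominant one is 3 · n^4 · (log n)^2. Hence f(n) ∈ Θ(n^4 · (log n)^2).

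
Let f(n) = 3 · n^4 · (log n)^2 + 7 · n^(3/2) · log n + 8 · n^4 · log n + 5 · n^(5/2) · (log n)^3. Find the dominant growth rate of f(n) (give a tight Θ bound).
f(n) ∈ Θ(n^4 · (log n)^2)

Compare the terms by growth order. For large n, n^a · (log n)^b dominates n^a' · (log n)^b' iff a > a', or (a = a' and b > b'). Ranking the 4 terms shows the dominant one is 3 · n^4 · (log n)^2. Hence f(n) ∈ Θ(n^4 · (log n)^2).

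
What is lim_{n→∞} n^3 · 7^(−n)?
lim = 0

Exponentials with base > 1 dominate every fixed polynomial: for any fixed c, n^c / 7^n → 0 as n → ∞ (e.g. by the ratio test, or by writing 7^n = e^(n ln 7) and noting e^(n ln 7) / n^c → ∞). Hence n^3 · 7^(−n) = n^3 / 7^n → 0.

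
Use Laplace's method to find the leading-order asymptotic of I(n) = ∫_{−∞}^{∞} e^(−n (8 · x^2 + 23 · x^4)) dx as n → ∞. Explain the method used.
I(n) ~ sqrt(π/(8n))

φ(x) = 8 · x^2 + 23 · x^4 has its unique global minimum at x* = 0 (since φ'(x) = 16x + 92x^3 = 0 only at x = 0 for real x with both coefficients positive, and φ → ∞ as |x| → ∞). At x* = 0, φ(0) = 0 and φ''(0) = 16. Laplace's method then gives
  I(n) ~ sqrt(2π / (n · φ''(0))) · e^(−n φ(0)) = sqrt(2π / (16n)) = sqrt(π/(8n)).
The 23 · x^4 term contributes only at subleading order (an O(1/n) relative correction).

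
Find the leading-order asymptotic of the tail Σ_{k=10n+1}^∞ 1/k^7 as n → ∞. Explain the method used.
Σ_{k>10n} 1/k^7 ~ 1/(6 · (10n)^6)

Compare to the integral: ∫_{10n}^∞ x^(−7) dx = [−x^(−6)/6]_{10n}^∞ = 1/((7−1)·(10n)^6). Euler-Maclaurin then gives
  Σ_{k>10n} 1/k^7 = ∫_{10n}^∞ dx/x^7 − 1/(2·(10n)^7) + O(1/(10n)^8).
(Equivalently this is ζ(7) − Σ_{k≤10n} 1/k^7.)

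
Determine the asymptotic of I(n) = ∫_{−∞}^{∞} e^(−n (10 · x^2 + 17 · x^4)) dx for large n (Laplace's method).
I(n) ~ sqrt(π/(10n))

φ(x) = 10 · x^2 + 17 · x^4 has its unique global minimum at x* = 0 (since φ'(x) = 20x + 68x^3 = 0 only at x = 0 for real x with both coefficients positive, and φ → ∞ as |x| → ∞). At x* = 0, φ(0) = 0 and φ''(0) = 20. Laplace's method then gives
  I(n) ~ sqrt(2π / (n · φ''(0))) · e^(−n φ(0)) = sqrt(2π / (20n)) = sqrt(π/(10n)).
The 17 · x^4 term contributes only at subleading order (an O(1/n) relative correction).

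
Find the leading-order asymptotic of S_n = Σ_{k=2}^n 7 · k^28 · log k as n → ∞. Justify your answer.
S_n ~ 7 · n^29 log n / 29 − 7 · n^29 / 841

By integral comparison, S_n = ∫_1^n 7 · x^28 · log x dx + O(n^28 · log n). For the integral, ∫ x^28 log x dx = n^29 log n / 29 − n^29/841 (integration by parts). Hence S_n ~ 7 · n^29 log n / 29 − 7 · n^29 / 841.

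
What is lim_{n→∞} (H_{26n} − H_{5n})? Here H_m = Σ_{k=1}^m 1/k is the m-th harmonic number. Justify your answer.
lim = ln(26/5)

Euler-Maclaurin gives H_m = ln m + γ + 1/(2m) + O(1/m^2). The γ and O(1/m) terms cancel in the difference:
  H_{26n} − H_{5n} = ln(26n) − ln(5n) + O(1/n) = ln(26/5) + O(1/n).
Hence the limit is ln(26/5).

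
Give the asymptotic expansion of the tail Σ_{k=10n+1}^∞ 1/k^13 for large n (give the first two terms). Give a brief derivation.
Σ_{k>10n} 1/k^13 = 1/(12 · (10n)^12) − 1/(2 · (10n)^13) + O(1/(10n)^14)

Compare to the integral: ∫_{10n}^∞ x^(−13) dx = [−x^(−12)/12]_{10n}^∞ = 1/((13−1)·(10n)^12). The Euler-Maclaurin correction adds −f(10n)/2 = −1/(2·(10n)^13). Euler-Maclaurin then gives
  Σ_{k>10n} 1/k^13 = ∫_{10n}^∞ dx/x^13 − 1/(2·(10n)^13) + O(1/(10n)^14).
(Equivalently this is ζ(13) − Σ_{k≤10n} 1/k^13.)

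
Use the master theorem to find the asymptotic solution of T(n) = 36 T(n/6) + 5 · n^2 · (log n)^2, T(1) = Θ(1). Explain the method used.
T(n) = Θ(n^2 · (log n)^3)

Here log_6 36 = 2 and f(n) = 5 · n^2 · (log n)^2 = Θ(n^(log_6 36) · (log n)^2). This is the extended Case 2 of the master theorem (f matches the critical exponent up to log factors), giving T(n) = Θ(n^(log_6 36) · (log n)^(2+1)) = Θ(n^2 · (log n)^3).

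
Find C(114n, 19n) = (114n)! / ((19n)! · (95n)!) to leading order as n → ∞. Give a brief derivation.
C(114n, 19n) ~ (46656/3125)^(19n) · sqrt(3/(5π·19n))

Write N = 19n. Apply Stirling to each factorial:
  (6N)! ~ sqrt(2π·6N) · (6N/e)^(6N),
  N! ~ sqrt(2π N) · (N/e)^N,
  (5N)! ~ sqrt(2π·5N) · (5N/e)^(5N).
The exponential factors combine to (6N)^(6N) / (N^N · (5N)^(5N)) = 6^(6N)/5^(5N) = (6^6/5^5)^N = (46656/3125)^N.
The square-root prefactors combine to sqrt(2π·6N) / (sqrt(2π N)·sqrt(2π·5N)) = sqrt(6 / (2π·5·N)) = sqrt(3/(5π·19n)).
Substituting N = 19n: C(114n, 19n) ~ (46656/3125)^(19n) · sqrt(3/(5π·19n)).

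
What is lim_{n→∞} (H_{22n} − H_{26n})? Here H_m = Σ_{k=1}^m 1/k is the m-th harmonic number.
lim = ln(22/26) = ln(11/13)

Euler-Maclaurin gives H_m = ln m + γ + 1/(2m) + O(1/m^2). The γ and O(1/m) terms cancel in the difference:
  H_{22n} − H_{26n} = ln(22n) − ln(26n) + O(1/n) = ln(22/26) + O(1/n).
Hence the limit is ln(22/26) = ln(11/13).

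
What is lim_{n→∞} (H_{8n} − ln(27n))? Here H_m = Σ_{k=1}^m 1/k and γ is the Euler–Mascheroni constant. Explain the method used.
lim = ln(8/27) + γ

By Euler-Maclaurin, H_m = ln m + γ + O(1/m). So
  H_{8n} − ln(27n) = ln(8n) + γ − ln(27n) + O(1/n)
                       = ln(8/27) + γ + O(1/n).
Hence the limit is ln(8/27) + γ.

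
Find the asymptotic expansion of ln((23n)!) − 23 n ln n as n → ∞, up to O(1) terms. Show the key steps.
ln((23n)!) − 23 n ln n = 23(ln 23 − 1) n + (1/2) ln(2π·23n) + O(1/n)

Stirling: ln((23n)!) = 23n ln(23n) − 23n + (1/2) ln(2π·23n) + O(1/n).
Since 23n ln(23n) = 23n ln n + 23n ln 23, subtracting 23n ln n cancels the n ln n term exactly. What remains is 23(ln 23 − 1) n + (1/2) ln(2π·23n) + O(1/n).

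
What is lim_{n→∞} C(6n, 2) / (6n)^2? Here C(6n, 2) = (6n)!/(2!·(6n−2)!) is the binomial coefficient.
lim = 1/2! = 1/2

With N = 6n → ∞: C(N, 2) / N^2 = [N(N−1)…(N−1)] / (2! · N^2) = (1/2!) · 1 · (1 − 1/(6n)). Each factor → 1 as N → ∞, so the limit is 1/2! = 1/2.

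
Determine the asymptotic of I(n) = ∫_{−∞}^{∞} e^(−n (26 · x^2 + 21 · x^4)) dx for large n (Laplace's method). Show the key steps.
I(n) ~ sqrt(π/(26n))

φ(x) = 26 · x^2 + 21 · x^4 has its unique global minimum at x* = 0 (since φ'(x) = 52x + 84x^3 = 0 only at x = 0 for real x with both coefficients positive, and φ → ∞ as |x| → ∞). At x* = 0, φ(0) = 0 and φ''(0) = 52. Laplace's method then gives
  I(n) ~ sqrt(2π / (n · φ''(0))) · e^(−n φ(0)) = sqrt(2π / (52n)) = sqrt(π/(26n)).
The 21 · x^4 term contributes only at subleading order (an O(1/n) relative correction).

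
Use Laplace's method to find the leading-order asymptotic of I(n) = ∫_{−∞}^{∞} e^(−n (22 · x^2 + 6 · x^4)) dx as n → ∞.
I(n) ~ sqrt(π/(22n))

φ(x) = 22 · x^2 + 6 · x^4 has its unique global minimum at x* = 0 (since φ'(x) = 44x + 24x^3 = 0 only at x = 0 for real x with both coefficients positive, and φ → ∞ as |x| → ∞). At x* = 0, φ(0) = 0 and φ''(0) = 44. Laplace's method then gives
  I(n) ~ sqrt(2π / (n · φ''(0))) · e^(−n φ(0)) = sqrt(2π / (44n)) = sqrt(π/(22n)).
The 6 · x^4 term contributes only at subleading order (an O(1/n) relative correction).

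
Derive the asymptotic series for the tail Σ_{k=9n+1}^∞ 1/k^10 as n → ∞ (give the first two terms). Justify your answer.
Σ_{k>9n} 1/k^10 = 1/(9 · (9n)^9) − 1/(2 · (9n)^10) + O(1/(9n)^11)

Compare to the integral: ∫_{9n}^∞ x^(−10) dx = [−x^(−9)/9]_{9n}^∞ = 1/((10−1)·(9n)^9). The Euler-Maclaurin correction adds −f(9n)/2 = −1/(2·(9n)^10). Euler-Maclaurin then gives
  Σ_{k>9n} 1/k^10 = ∫_{9n}^∞ dx/x^10 − 1/(2·(9n)^10) + O(1/(9n)^11).
(Equivalently this is ζ(10) − Σ_{k≤9n} 1/k^10.)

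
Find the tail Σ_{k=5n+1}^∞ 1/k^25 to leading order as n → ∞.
Σ_{k>5n} 1/k^25 ~ 1/(24 · (5n)^24)

Compare to the integral: ∫_{5n}^∞ x^(−25) dx = [−x^(−24)/24]_{5n}^∞ = 1/((25−1)·(5n)^24). Euler-Maclaurin then gives
  Σ_{k>5n} 1/k^25 = ∫_{5n}^∞ dx/x^25 − 1/(2·(5n)^25) + O(1/(5n)^26).
(Equivalently this is ζ(25) − Σ_{k≤5n} 1/k^25.)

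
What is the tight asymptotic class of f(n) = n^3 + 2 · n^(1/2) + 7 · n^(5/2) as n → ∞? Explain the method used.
f(n) ∈ Θ(n^3)

Compare the terms by growth order. For large n, n^a · (log n)^b dominates n^a' · (log n)^b' iff a > a', or (a = a' and b > b'). Ranking the 3 terms shows the dominant one is n^3. Hence f(n) ∈ Θ(n^3).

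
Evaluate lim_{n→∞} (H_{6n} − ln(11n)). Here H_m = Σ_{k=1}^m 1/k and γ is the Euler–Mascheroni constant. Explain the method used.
lim = ln(6/11) + γ

By Euler-Maclaurin, H_m = ln m + γ + O(1/m). So
  H_{6n} − ln(11n) = ln(6n) + γ − ln(11n) + O(1/n)
                       = ln(6/11) + γ + O(1/n).
Hence the limit is ln(6/11) + γ.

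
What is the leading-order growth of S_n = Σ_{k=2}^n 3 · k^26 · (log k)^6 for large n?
S_n ~ n^27 · (log n)^6 / 9

By integral comparison, S_n = ∫_1^n 3 · x^26 · (log x)^6 dx + O(n^26 · (log n)^6). For the integral, the leading term of ∫_1^n x^26 (log x)^6 dx is n^27/27 · (log n)^6 (by repeated integration by parts; each step lowers the log-exponent and produces a relatively O(1/log n) correction). Hence S_n ~ n^27 · (log n)^6 / 9.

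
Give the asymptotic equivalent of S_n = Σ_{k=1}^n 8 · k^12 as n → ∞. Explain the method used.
S_n ~ 8 · n^13 / 13

By integral comparison (Euler-Maclaurin), Σ_{k=1}^n 8 · k^12 = 8 · ∫_0^n x^12 dx + O(n^12) = 8 · n^13/13 + O(n^12). (Equivalently, Faulhaber's formula gives the same leading term.)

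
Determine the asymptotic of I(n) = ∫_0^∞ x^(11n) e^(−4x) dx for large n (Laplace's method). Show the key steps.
I(n) ~ (sqrt(2π·11n) / 4) · (11n/(4e))^(11n)

Write the integrand as exp(11n ln x − 4x) and set f(x) = 11n ln x − 4x. Then f'(x) = 11n/x − 4 = 0 at x* = 11n/4, and f''(x*) = −11n/x*^2 = −4^2/(11n). Laplace's method (interior maximum) gives
  I(n) ~ e^(f(x*)) · sqrt(2π / |f''(x*)|)
        = exp(11n ln(11n/4) − 11n) · sqrt(2π · 11n / 4^2)
        = (11n/4)^(11n) e^(−11n) · sqrt(2π·11n) / 4
        = (sqrt(2π·11n) / 4) · (11n/(4e))^(11n).
This matches Γ(11n+1)/4^(11n+1) with Stirling applied to Γ.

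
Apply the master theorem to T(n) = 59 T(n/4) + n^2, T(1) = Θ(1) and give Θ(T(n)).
T(n) = Θ(n^(log_4 59))

Master theorem: compare f(n) = n^2 to n^(log_4 59) where log_4 59 ≈ 2.941. Since 2 < log_4 59, we have f(n) = O(n^(log_4 59 − ε)) for some ε > 0 — Case 1. Hence T(n) = Θ(n^(log_4 59)).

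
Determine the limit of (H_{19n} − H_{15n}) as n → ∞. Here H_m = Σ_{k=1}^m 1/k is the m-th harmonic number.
lim = ln(19/15)

Euler-Maclaurin gives H_m = ln m + γ + 1/(2m) + O(1/m^2). The γ and O(1/m) terms cancel in the difference:
  H_{19n} − H_{15n} = ln(19n) − ln(15n) + O(1/n) = ln(19/15) + O(1/n).
Hence the limit is ln(19/15).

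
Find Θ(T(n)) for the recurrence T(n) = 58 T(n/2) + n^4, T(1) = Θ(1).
T(n) = Θ(n^(log_2 58))

Master theorem: compare f(n) = n^4 to n^(log_2 58) where log_2 58 ≈ 5.858. Since 4 < log_2 58, we have f(n) = O(n^(log_2 58 − ε)) for some ε > 0 — Case 1. Hence T(n) = Θ(n^(log_2 58)).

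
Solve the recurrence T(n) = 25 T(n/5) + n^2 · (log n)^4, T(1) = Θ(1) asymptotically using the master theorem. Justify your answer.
T(n) = Θ(n^2 · (log n)^5)

Here log_5 25 = 2 and f(n) = n^2 · (log n)^4 = Θ(n^(log_5 25) · (log n)^4). This is the extended Case 2 of the master theorem (f matches the critical exponent up to log factors), giving T(n) = Θ(n^(log_5 25) · (log n)^(4+1)) = Θ(n^2 · (log n)^5).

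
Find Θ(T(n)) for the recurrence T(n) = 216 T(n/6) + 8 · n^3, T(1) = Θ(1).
T(n) = Θ(n^3 log n)

log_6 216 = 3, and f(n) = 8 · n^3 = Θ(n^(log_6 216)). This is Case 2 of the master theorem: T(n) = Θ(f(n) · log n) = Θ(n^3 log n).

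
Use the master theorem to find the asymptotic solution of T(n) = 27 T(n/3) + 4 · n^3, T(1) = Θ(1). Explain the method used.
T(n) = Θ(n^3 log n)

log_3 27 = 3, and f(n) = 4 · n^3 = Θ(n^(log_3 27)). This is Case 2 of the master theorem: T(n) = Θ(f(n) · log n) = Θ(n^3 log n).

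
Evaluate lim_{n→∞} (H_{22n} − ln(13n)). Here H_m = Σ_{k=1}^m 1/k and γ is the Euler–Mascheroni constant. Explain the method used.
lim = ln(22/13) + γ

By Euler-Maclaurin, H_m = ln m + γ + O(1/m). So
  H_{22n} − ln(13n) = ln(22n) + γ − ln(13n) + O(1/n)
                       = ln(22/13) + γ + O(1/n).
Hence the limit is ln(22/13) + γ.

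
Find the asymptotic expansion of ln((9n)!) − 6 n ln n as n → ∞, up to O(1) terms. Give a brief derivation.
ln((9n)!) − 6 n ln n = 3 n ln n + 9(ln 9 − 1) n + (1/2) ln(2π·9n) + O(1/n)

Stirling: ln((9n)!) = 9n ln(9n) − 9n + (1/2) ln(2π·9n) + O(1/n).
Expand 9n ln(9n) = 9n (ln n + ln 9) = 9n ln n + 9n ln 9.
Subtract 6n ln n: leading term is (9 − 6) n ln n = 3 n ln n. The next term is 9n ln 9 − 9n = 9(ln 9 − 1) n. Then the (1/2) ln(2π·9n) correction.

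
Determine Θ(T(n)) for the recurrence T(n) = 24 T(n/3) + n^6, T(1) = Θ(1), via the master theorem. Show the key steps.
T(n) = Θ(n^6)

log_3 24 ≈ 2.893. f(n) = n^6 dominates n^(log_3 24) since 6 > 2.893, and the regularity condition a·f(n/b) = 24·(n/3)^6 = (24/729)·n^6 ≤ c·f(n) holds with c = 24/729 ≈ 0.0329 < 1. So this is Case 3: T(n) = Θ(f(n)) = Θ(n^6).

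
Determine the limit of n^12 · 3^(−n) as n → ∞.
lim = 0

Exponentials with base > 1 dominate every fixed polynomial: for any fixed c, n^c / 3^n → 0 as n → ∞ (e.g. by the ratio test, or by writing 3^n = e^(n ln 3) and noting e^(n ln 3) / n^c → ∞). Hence n^12 · 3^(−n) = n^12 / 3^n → 0.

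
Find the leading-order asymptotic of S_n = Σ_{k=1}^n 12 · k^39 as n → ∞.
S_n ~ 3 · n^40 / 10

By integral comparison (Euler-Maclaurin), Σ_{k=1}^n 12 · k^39 = 12 · ∫_0^n x^39 dx + O(n^39) = 12 · n^40/40 = 3 · n^40 / 10 + O(n^39). (Equivalently, Faulhaber's formula gives the same leading term.)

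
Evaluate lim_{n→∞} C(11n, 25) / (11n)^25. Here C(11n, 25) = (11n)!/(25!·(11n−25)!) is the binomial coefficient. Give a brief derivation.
lim = 1/25! = 1/15511210043330985984000000

With N = 11n → ∞: C(N, 25) / N^25 = [N(N−1)…(N−24)] / (25! · N^25) = (1/25!) · 1 · (1 − 1/(11n)) · … · (1 − 24/(11n)). Each factor → 1 as N → ∞, so the limit is 1/25! = 1/15511210043330985984000000.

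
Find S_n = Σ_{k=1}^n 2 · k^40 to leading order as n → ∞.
S_n ~ 2 · n^41 / 41

By integral comparison (Euler-Maclaurin), Σ_{k=1}^n 2 · k^40 = 2 · ∫_0^n x^40 dx + O(n^40) = 2 · n^41/41 + O(n^40). (Equivalently, Faulhaber's formula gives the same leading term.)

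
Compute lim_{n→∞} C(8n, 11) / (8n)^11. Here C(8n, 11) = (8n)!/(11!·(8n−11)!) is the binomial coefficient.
lim = 1/11! = 1/39916800

With N = 8n → ∞: C(N, 11) / N^11 = [N(N−1)…(N−10)] / (11! · N^11) = (1/11!) · 1 · (1 − 1/(8n)) · … · (1 − 10/(8n)). Each factor → 1 as N → ∞, so the limit is 1/11! = 1/39916800.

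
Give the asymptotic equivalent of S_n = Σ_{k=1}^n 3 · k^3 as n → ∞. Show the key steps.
S_n ~ 3 · n^4 / 4

By integral comparison (Euler-Maclaurin), Σ_{k=1}^n 3 · k^3 = 3 · ∫_0^n x^3 dx + O(n^3) = 3 · n^4/4 + O(n^3). (Equivalently, Faulhaber's formula gives the same leading term.)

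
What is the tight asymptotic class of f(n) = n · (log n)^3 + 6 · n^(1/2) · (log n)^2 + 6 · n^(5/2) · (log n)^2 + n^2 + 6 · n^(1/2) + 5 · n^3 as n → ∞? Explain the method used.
f(n) ∈ Θ(n^3)

Compare the terms by growth order. For large n, n^a · (log n)^b dominates n^a' · (log n)^b' iff a > a', or (a = a' and b > b'). Ranking the 6 terms shows the dominant one is 5 · n^3. Hence f(n) ∈ Θ(n^3).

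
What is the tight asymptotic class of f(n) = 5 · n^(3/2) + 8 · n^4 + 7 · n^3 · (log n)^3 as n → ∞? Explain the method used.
f(n) ∈ Θ(n^4)

Compare the terms by growth order. For large n, n^a · (log n)^b dominates n^a' · (log n)^b' iff a > a', or (a = a' and b > b'). Ranking the 3 terms shows the dominant one is 8 · n^4. Hence f(n) ∈ Θ(n^4).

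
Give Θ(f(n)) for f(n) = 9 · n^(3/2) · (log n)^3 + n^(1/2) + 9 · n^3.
f(n) ∈ Θ(n^3)

Compare the terms by growth order. For large n, n^a · (log n)^b dominates n^a' · (log n)^b' iff a > a', or (a = a' and b > b'). Ranking the 3 terms shows the dominant one is 9 · n^3. Hence f(n) ∈ Θ(n^3).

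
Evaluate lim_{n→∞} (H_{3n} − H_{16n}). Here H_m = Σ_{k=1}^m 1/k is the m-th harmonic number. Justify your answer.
lim = ln(3/16)

Euler-Maclaurin gives H_m = ln m + γ + 1/(2m) + O(1/m^2). The γ and O(1/m) terms cancel in the difference:
  H_{3n} − H_{16n} = ln(3n) − ln(16n) + O(1/n) = ln(3/16) + O(1/n).
Hence the limit is ln(3/16).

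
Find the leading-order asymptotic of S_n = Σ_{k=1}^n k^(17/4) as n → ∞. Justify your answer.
S_n ~ (4/21) · n^(21/4)

Integral comparison: Σ_{k=1}^n k^(17/4) = ∫_0^n x^(17/4) dx + O(n^(17/4)). The integral is n^(1 + 17/4) / (1 + 17/4) = n^((17+4)/4) / ((17+4)/4) = (4/21) · n^(21/4).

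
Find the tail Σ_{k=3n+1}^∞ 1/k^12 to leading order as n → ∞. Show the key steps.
Σ_{k>3n} 1/k^12 ~ 1/(11 · (3n)^11)

Compare to the integral: ∫_{3n}^∞ x^(−12) dx = [−x^(−11)/11]_{3n}^∞ = 1/((12−1)·(3n)^11). Euler-Maclaurin then gives
  Σ_{k>3n} 1/k^12 = ∫_{3n}^∞ dx/x^12 − 1/(2·(3n)^12) + O(1/(3n)^13).
(Equivalently this is ζ(12) − Σ_{k≤3n} 1/k^12.)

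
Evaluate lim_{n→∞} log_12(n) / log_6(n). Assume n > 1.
lim = ln(6) / ln(12) = log_12(6)

Change of base: log_12(n) = ln n / ln 12 and log_6(n) = ln n / ln 6. The ratio is (ln n / ln 12) · (ln 6 / ln n) = ln 6 / ln 12, a constant independent of n. So the limit is ln 6 / ln 12 = log_12(6).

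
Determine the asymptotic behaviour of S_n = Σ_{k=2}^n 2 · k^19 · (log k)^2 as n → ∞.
S_n ~ n^20 · (log n)^2 / 10

By integral comparison, S_n = ∫_1^n 2 · x^19 · (log x)^2 dx + O(n^19 · (log n)^2). For the integral, the leading term of ∫_1^n x^19 (log x)^2 dx is n^20/20 · (log n)^2 (by repeated integration by parts; each step lowers the log-exponent and produces a relatively O(1/log n) correction). Hence S_n ~ n^20 · (log n)^2 / 10.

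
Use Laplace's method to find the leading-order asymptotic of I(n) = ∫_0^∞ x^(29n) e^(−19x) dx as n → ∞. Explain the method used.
I(n) ~ (sqrt(2π·29n) / 19) · (29n/(19e))^(29n)

Write the integrand as exp(29n ln x − 19x) and set f(x) = 29n ln x − 19x. Then f'(x) = 29n/x − 19 = 0 at x* = 29n/19, and f''(x*) = −29n/x*^2 = −19^2/(29n). Laplace's method (interior maximum) gives
  I(n) ~ e^(f(x*)) · sqrt(2π / |f''(x*)|)
        = exp(29n ln(29n/19) − 29n) · sqrt(2π · 29n / 19^2)
        = (29n/19)^(29n) e^(−29n) · sqrt(2π·29n) / 19
        = (sqrt(2π·29n) / 19) · (29n/(19e))^(29n).
This matches Γ(29n+1)/19^(29n+1) with Stirling applied to Γ.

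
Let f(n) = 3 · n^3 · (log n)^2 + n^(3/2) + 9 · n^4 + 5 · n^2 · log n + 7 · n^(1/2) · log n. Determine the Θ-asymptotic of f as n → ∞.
f(n) ∈ Θ(n^4)

Compare the terms by growth order. For large n, n^a · (log n)^b dominates n^a' · (log n)^b' iff a > a', or (a = a' and b > b'). Ranking the 5 terms shows the dominant one is 9 · n^4. Hence f(n) ∈ Θ(n^4).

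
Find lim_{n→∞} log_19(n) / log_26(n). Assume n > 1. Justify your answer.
lim = ln(26) / ln(19) = log_19(26)

Change of base: log_19(n) = ln n / ln 19 and log_26(n) = ln n / ln 26. The ratio is (ln n / ln 19) · (ln 26 / ln n) = ln 26 / ln 19, a constant independent of n. So the limit is ln 26 / ln 19 = log_19(26).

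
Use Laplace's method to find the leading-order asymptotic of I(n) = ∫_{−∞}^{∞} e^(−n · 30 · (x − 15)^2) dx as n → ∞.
I(n) = sqrt(π/(30n))

Here φ(x) = 30 · (x − 15)^2 has its unique minimum at x* = 15 with φ(x*) = 0 and φ''(x*) = 60. Laplace's method gives
  I(n) ~ e^(−n φ(x*)) · sqrt(2π / (n · φ''(x*))) = sqrt(2π / (60n)) = sqrt(π/(30n)).
This is exact: substituting u = (x − 15)·sqrt(30n) gives I(n) = (1/sqrt(30n)) ∫_{−∞}^{∞} e^(−u^2) du = sqrt(π/(30n)).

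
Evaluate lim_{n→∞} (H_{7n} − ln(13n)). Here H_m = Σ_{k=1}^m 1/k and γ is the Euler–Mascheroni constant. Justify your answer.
lim = ln(7/13) + γ

By Euler-Maclaurin, H_m = ln m + γ + O(1/m). So
  H_{7n} − ln(13n) = ln(7n) + γ − ln(13n) + O(1/n)
                       = ln(7/13) + γ + O(1/n).
Hence the limit is ln(7/13) + γ.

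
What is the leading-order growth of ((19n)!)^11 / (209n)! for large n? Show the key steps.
((19n)!)^11/(209n)! ~ ((2π·19n)^(10/2) / sqrt(11)) · 11^(−11·19n)  →  0

Write N = 19n. Stirling: N! ~ sqrt(2π N)(N/e)^N and (11N)! ~ sqrt(2π·11N)·(11N/e)^(11N).
  (N!)^11/(11N)! ~ (2π N)^(11/2) (N/e)^(11N) / [sqrt(2π·11N) (11N/e)^(11N)]
     = (2π N)^(11/2) / sqrt(2π·11N) · (N/(11N))^(11N)
     = (2π N)^((11−1)/2) / sqrt(11) · 11^(−11N).
Since 11^11 > 1, the factor 11^(−11N) decays exponentially, so the ratio → 0. Substituting N = 19n gives the stated form.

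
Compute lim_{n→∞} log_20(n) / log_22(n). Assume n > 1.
lim = ln(22) / ln(20) = log_20(22)

Change of base: log_20(n) = ln n / ln 20 and log_22(n) = ln n / ln 22. The ratio is (ln n / ln 20) · (ln 22 / ln n) = ln 22 / ln 20, a constant independent of n. So the limit is ln 22 / ln 20 = log_20(22).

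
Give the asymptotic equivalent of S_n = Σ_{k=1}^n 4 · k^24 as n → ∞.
S_n ~ 4 · n^25 / 25

By integral comparison (Euler-Maclaurin), Σ_{k=1}^n 4 · k^24 = 4 · ∫_0^n x^24 dx + O(n^24) = 4 · n^25/25 + O(n^24). (Equivalently, Faulhaber's formula gives the same leading term.)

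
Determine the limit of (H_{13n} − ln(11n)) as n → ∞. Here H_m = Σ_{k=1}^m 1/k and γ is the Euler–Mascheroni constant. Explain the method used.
lim = ln(13/11) + γ

By Euler-Maclaurin, H_m = ln m + γ + O(1/m). So
  H_{13n} − ln(11n) = ln(13n) + γ − ln(11n) + O(1/n)
                       = ln(13/11) + γ + O(1/n).
Hence the limit is ln(13/11) + γ.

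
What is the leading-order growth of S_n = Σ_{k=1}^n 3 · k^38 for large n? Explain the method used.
S_n ~ n^39 / 13

By integral comparison (Euler-Maclaurin), Σ_{k=1}^n 3 · k^38 = 3 · ∫_0^n x^38 dx + O(n^38) = 3 · n^39/39 = n^39 / 13 + O(n^38). (Equivalently, Faulhaber's formula gives the same leading term.)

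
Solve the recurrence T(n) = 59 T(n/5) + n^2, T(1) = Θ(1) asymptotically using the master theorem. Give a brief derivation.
T(n) = Θ(n^(log_5 59))

Master theorem: compare f(n) = n^2 to n^(log_5 59) where log_5 59 ≈ 2.534. Since 2 < log_5 59, we have f(n) = O(n^(log_5 59 − ε)) for some ε > 0 — Case 1. Hence T(n) = Θ(n^(log_5 59)).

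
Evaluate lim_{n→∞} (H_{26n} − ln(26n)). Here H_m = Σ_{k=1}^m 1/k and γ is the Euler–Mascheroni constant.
lim = γ

By Euler-Maclaurin, H_m = ln m + γ + O(1/m). So
  H_{26n} − ln(26n) = ln(26n) + γ − ln(26n) + O(1/n)
                       = ln(26/26) + γ + O(1/n).
Hence the limit is γ (since ln 1 = 0).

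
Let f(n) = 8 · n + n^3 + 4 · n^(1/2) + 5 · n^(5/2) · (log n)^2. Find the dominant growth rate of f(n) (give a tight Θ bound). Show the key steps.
f(n) ∈ Θ(n^3)

Compare the terms by growth order. For large n, n^a · (log n)^b dominates n^a' · (log n)^b' iff a > a', or (a = a' and b > b'). Ranking the 4 terms shows the dominant one is n^3. Hence f(n) ∈ Θ(n^3).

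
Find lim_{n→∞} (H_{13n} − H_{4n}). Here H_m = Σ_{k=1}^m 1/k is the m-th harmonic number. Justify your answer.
lim = ln(13/4)

Euler-Maclaurin gives H_m = ln m + γ + 1/(2m) + O(1/m^2). The γ and O(1/m) terms cancel in the difference:
  H_{13n} − H_{4n} = ln(13n) − ln(4n) + O(1/n) = ln(13/4) + O(1/n).
Hence the limit is ln(13/4).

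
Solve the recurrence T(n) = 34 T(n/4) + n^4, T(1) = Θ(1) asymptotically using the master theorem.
T(n) = Θ(n^4)

log_4 34 ≈ 2.544. f(n) = n^4 dominates n^(log_4 34) since 4 > 2.544, and the regularity condition a·f(n/b) = 34·(n/4)^4 = (34/256)·n^4 ≤ c·f(n) holds with c = 34/256 ≈ 0.133 < 1. So this is Case 3: T(n) = Θ(f(n)) = Θ(n^4).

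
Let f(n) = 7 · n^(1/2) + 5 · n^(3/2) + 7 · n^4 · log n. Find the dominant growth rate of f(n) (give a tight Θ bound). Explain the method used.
f(n) ∈ Θ(n^4 · log n)

Compare the terms by growth order. For large n, n^a · (log n)^b dominates n^a' · (log n)^b' iff a > a', or (a = a' and b > b'). Ranking the 3 terms shows the dominant one is 7 · n^4 · log n. Hence f(n) ∈ Θ(n^4 · log n).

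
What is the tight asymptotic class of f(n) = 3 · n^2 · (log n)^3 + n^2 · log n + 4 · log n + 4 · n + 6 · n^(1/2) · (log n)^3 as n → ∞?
f(n) ∈ Θ(n^2 · (log n)^3)

Compare the terms by growth order. For large n, n^a · (log n)^b dominates n^a' · (log n)^b' iff a > a', or (a = a' and b > b'). Ranking the 5 terms shows the dominant one is 3 · n^2 · (log n)^3. Hence f(n) ∈ Θ(n^2 · (log n)^3).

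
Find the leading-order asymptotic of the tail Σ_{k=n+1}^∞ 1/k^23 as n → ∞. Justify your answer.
Σ_{k>n} 1/k^23 ~ 1/(22 · n^22)

Compare to the integral: ∫_{n}^∞ x^(−23) dx = [−x^(−22)/22]_{n}^∞ = 1/((23−1)·n^22). Euler-Maclaurin then gives
  Σ_{k>n} 1/k^23 = ∫_{n}^∞ dx/x^23 − 1/(2·n^23) + O(1/n^24).
(Equivalently this is ζ(23) − Σ_{k≤n} 1/k^23.)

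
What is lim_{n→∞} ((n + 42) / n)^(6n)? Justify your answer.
lim = e^252

Rewrite as (1 + 42/n)^(6n). By the standard limit (1 + x/n)^n → e^x, we have (1 + 42/n)^n → e^42, and raising to the 6th power gives e^252.
More precisely, ln[(1 + 42/n)^(6n)] = 6n · ln(1 + 42/n) = 6n · (42/n + O(1/n^2)) = 252 + O(1/n) → 252.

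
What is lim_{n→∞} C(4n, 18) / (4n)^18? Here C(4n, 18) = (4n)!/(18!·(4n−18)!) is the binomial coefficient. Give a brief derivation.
lim = 1/18! = 1/6402373705728000

With N = 4n → ∞: C(N, 18) / N^18 = [N(N−1)…(N−17)] / (18! · N^18) = (1/18!) · 1 · (1 − 1/(4n)) · … · (1 − 17/(4n)). Each factor → 1 as N → ∞, so the limit is 1/18! = 1/6402373705728000.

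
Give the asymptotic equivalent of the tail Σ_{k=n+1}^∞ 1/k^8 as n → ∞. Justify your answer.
Σ_{k>n} 1/k^8 ~ 1/(7 · n^7)

Compare to the integral: ∫_{n}^∞ x^(−8) dx = [−x^(−7)/7]_{n}^∞ = 1/((8−1)·n^7). Euler-Maclaurin then gives
  Σ_{k>n} 1/k^8 = ∫_{n}^∞ dx/x^8 − 1/(2·n^8) + O(1/n^9).
(Equivalently this is ζ(8) − Σ_{k≤n} 1/k^8.)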